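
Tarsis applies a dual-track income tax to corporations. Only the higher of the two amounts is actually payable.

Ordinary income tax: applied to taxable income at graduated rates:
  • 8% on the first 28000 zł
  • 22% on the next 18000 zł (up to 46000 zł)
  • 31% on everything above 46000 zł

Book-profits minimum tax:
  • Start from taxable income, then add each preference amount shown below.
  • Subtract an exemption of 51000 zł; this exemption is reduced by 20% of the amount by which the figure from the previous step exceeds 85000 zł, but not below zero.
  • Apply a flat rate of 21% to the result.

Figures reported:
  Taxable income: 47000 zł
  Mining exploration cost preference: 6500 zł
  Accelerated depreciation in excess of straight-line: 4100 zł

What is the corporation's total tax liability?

6510 zł

Book-profits minimum tax:
  Adjusted income: 47000 zł + 6500 zł + 4100 zł = 57600 zł
  Exemption: 57600 zł ≤ 85000 zł, so full 51000 zł applies
  Base: 57600 zł − 51000 zł = 6600 zł
  6600 zł × 21% = 1386 zł

Ordinary income tax:
  28000 zł × 8% = 2240 zł
  18000 zł × 22% = 3960 zł
  1000 zł × 31% = 310 zł
  → 6510 zł

6510 zł > 1386 zł, so the ordinary income tax governs.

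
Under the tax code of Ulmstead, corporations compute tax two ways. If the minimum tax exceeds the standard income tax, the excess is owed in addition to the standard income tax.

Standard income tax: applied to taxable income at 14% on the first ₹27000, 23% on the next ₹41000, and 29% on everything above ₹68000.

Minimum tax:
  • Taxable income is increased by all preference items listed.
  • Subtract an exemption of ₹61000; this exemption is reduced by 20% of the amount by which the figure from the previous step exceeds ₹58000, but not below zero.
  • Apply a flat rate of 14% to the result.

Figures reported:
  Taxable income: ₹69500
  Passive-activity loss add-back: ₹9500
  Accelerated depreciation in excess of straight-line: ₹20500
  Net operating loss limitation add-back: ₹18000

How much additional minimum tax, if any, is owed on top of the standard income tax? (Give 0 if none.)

₹0

Standard income tax:
  ₹27000 × 14% = ₹3780
  ₹41000 × 23% = ₹9430
  ₹1500 × 29% = ₹435
  → ₹13645

Minimum tax:
  Adjusted income: ₹69500 + ₹9500 + ₹20500 + ₹18000 = ₹117500
  Exemption: ₹61000 − 20% × (₹117500 − ₹58000) = ₹61000 − ₹11900 = ₹49100
  Base: ₹117500 − ₹49100 = ₹68400
  ₹68400 × 14% = ₹9576

₹9576 ≤ ₹13645, so no add-on is due.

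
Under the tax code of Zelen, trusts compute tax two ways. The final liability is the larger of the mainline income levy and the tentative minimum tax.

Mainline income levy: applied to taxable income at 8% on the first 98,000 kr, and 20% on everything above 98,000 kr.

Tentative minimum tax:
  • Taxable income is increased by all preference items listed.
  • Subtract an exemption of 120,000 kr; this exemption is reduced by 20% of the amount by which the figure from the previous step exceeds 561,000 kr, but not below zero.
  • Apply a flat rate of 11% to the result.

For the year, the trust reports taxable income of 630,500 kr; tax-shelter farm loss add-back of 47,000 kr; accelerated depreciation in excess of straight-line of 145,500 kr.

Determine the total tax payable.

Mainline income levy:
  98,000 kr × 8% = 7,840 kr
  532,500 kr × 20% = 106,500 kr
  → 114,340 kr

Tentative minimum tax:
  Adjusted income: 630,500 kr + 47,000 kr + 145,500 kr = 823,000 kr
  Exemption: 120,000 kr − 20% × (823,000 kr − 561,000 kr) = 120,000 kr − 52,400 kr = 67,600 kr
  Base: 823,000 kr − 67,600 kr = 755,400 kr
  755,400 kr × 11% = 83,094 kr

114,340 kr > 83,094 kr, so the mainline income levy governs.

114,340 kr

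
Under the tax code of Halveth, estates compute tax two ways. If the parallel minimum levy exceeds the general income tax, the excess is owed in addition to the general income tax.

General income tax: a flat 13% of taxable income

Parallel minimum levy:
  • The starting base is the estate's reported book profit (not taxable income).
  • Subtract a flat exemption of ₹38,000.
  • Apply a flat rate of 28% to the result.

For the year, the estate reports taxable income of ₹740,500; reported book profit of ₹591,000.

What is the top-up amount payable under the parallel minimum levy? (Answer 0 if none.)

Parallel minimum levy:
  Base (reported book profit): ₹591,000
  Less exemption ₹38,000 → base ₹553,000
  ₹553,000 × 28% = ₹154,840

General income tax:
  ₹740,500 × 13% = ₹96,265

Excess of parallel minimum levy over general income tax: ₹154,840 − ₹96,265 = ₹58,575.

₹58,575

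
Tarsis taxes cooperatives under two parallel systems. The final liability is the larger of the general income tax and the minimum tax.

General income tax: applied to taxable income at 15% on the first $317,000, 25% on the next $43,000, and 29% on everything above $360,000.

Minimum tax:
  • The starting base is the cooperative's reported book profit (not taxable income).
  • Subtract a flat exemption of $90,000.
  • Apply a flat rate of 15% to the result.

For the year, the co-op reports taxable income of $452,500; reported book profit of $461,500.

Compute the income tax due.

$85,125

Minimum tax:
  Base (reported book profit): $461,500
  Less exemption $90,000 → base $371,500
  $371,500 × 15% = $55,725

General income tax:
  $317,000 × 15% = $47,550
  $43,000 × 25% = $10,750
  $92,500 × 29% = $26,825
  → $85,125

$85,125 > $55,725, so the general income tax governs.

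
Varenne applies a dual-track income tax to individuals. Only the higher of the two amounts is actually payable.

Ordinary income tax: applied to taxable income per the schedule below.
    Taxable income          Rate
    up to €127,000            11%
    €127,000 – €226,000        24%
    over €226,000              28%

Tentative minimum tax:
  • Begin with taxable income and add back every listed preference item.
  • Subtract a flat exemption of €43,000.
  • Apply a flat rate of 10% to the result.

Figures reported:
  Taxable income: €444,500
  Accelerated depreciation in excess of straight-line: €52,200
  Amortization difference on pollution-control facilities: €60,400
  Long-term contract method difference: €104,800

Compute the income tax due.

Tentative minimum tax:
  Adjusted income: €444,500 + €52,200 + €60,400 + €104,800 = €661,900
  Less exemption €43,000 → base €618,900
  €618,900 × 10% = €61,890

Ordinary income tax:
  €127,000 × 11% = €13,970
  €99,000 × 24% = €23,760
  €218,500 × 28% = €61,180
  → €98,910

€98,910 > €61,890, so the ordinary income tax governs.

€98,910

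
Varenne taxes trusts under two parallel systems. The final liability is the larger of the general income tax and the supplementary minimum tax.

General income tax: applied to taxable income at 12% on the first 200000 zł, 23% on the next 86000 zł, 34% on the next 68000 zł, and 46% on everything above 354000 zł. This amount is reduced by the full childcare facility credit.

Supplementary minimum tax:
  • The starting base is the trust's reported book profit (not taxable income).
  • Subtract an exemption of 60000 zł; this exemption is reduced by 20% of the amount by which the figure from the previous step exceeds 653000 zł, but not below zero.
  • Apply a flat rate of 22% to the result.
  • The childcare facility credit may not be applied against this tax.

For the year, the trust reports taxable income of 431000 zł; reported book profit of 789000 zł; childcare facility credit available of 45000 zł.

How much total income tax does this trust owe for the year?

General income tax:
  200000 zł × 12% = 24000 zł
  86000 zł × 23% = 19780 zł
  68000 zł × 34% = 23120 zł
  77000 zł × 46% = 35420 zł
  → 102320 zł
  Less childcare facility credit 45000 zł → 57320 zł

Supplementary minimum tax:
  Base (reported book profit): 789000 zł
  Exemption: 60000 zł − 20% × (789000 zł − 653000 zł) = 60000 zł − 27200 zł = 32800 zł
  Base: 789000 zł − 32800 zł = 756200 zł
  756200 zł × 22% = 166364 zł

166364 zł > 57320 zł, so the supplementary minimum tax is the binding amount.

166364 zł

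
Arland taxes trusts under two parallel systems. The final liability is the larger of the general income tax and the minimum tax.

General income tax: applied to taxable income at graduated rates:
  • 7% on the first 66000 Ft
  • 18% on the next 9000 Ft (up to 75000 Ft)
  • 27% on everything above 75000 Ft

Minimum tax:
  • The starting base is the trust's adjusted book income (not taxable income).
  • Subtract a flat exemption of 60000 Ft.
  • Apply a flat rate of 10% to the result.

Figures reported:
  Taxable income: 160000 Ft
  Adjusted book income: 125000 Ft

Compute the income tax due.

29190 Ft

General income tax:
  66000 Ft × 7% = 4620 Ft
  9000 Ft × 18% = 1620 Ft
  85000 Ft × 27% = 22950 Ft
  → 29190 Ft

Minimum tax:
  Base (adjusted book income): 125000 Ft
  Less exemption 60000 Ft → base 65000 Ft
  65000 Ft × 10% = 6500 Ft

29190 Ft > 6500 Ft, so the general income tax governs.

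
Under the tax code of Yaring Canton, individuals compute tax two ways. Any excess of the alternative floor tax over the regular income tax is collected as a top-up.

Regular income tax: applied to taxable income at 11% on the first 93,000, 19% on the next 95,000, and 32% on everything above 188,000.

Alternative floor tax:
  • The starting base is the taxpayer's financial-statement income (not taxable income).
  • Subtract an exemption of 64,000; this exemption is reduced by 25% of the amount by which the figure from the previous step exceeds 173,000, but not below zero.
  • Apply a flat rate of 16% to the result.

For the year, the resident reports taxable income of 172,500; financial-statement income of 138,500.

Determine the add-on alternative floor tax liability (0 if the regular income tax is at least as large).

Alternative floor tax:
  Base (financial-statement income): 138,500
  Exemption: 138,500 ≤ 173,000, so full 64,000 applies
  Base: 138,500 − 64,000 = 74,500
  74,500 × 16% = 11,920

Regular income tax:
  93,000 × 11% = 10,230
  79,500 × 19% = 15,105
  → 25,335

11,920 ≤ 25,335, so no add-on is due.

0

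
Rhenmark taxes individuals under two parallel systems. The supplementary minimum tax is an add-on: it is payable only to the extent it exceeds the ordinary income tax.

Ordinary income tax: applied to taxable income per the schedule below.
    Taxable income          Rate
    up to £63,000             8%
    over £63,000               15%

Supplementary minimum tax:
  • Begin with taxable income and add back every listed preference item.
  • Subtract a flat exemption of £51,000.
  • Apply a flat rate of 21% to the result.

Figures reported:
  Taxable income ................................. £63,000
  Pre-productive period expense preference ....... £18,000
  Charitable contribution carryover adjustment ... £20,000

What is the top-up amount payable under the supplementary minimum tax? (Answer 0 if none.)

£5,460

Ordinary income tax:
  £63,000 × 8% = £5,040

Supplementary minimum tax:
  Adjusted income: £63,000 + £18,000 + £20,000 = £101,000
  Less exemption £51,000 → base £50,000
  £50,000 × 21% = £10,500

Excess of supplementary minimum tax over ordinary income tax: £10,500 − £5,040 = £5,460.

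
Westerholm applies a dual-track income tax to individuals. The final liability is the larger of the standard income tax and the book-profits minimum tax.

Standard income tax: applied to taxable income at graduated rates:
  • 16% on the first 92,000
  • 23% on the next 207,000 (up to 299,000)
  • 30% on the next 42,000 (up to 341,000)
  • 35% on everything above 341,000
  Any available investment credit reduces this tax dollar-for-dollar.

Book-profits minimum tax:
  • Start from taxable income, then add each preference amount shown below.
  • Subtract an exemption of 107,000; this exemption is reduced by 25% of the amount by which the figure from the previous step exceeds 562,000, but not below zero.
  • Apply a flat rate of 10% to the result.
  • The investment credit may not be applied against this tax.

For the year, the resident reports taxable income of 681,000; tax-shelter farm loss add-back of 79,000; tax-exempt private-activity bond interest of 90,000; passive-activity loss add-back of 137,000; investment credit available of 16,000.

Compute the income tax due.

177,930

Standard income tax:
  92,000 × 16% = 14,720
  207,000 × 23% = 47,610
  42,000 × 30% = 12,600
  340,000 × 35% = 119,000
  → 193,930
  Less investment credit 16,000 → 177,930

Book-profits minimum tax:
  Adjusted income: 681,000 + 79,000 + 90,000 + 137,000 = 987,000
  Exemption: 107,000 − 25% × (987,000 − 562,000) = 107,000 − 106,250 = 750
  Base: 987,000 − 750 = 986,250
  986,250 × 10% = 98,625

177,930 > 98,625, so the standard income tax governs.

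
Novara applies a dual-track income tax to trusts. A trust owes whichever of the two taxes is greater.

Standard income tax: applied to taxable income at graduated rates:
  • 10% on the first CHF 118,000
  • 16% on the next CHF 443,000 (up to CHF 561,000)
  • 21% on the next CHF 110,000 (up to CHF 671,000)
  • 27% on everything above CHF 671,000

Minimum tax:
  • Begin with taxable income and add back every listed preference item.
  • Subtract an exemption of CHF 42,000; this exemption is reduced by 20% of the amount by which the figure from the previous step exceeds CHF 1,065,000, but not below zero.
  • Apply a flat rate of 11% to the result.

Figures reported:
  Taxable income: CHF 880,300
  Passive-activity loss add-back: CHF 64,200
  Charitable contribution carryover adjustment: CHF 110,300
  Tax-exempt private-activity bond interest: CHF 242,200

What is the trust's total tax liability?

CHF 162,291

Standard income tax:
  CHF 118,000 × 10% = CHF 11,800
  CHF 443,000 × 16% = CHF 70,880
  CHF 110,000 × 21% = CHF 23,100
  CHF 209,300 × 27% = CHF 56,511
  → CHF 162,291

Minimum tax:
  Adjusted income: CHF 880,300 + CHF 64,200 + CHF 110,300 + CHF 242,200 = CHF 1,297,000
  Exemption: 20% × (CHF 1,297,000 − CHF 1,065,000) = CHF 46,400 ≥ CHF 42,000, so the exemption is fully phased out
  Base: CHF 1,297,000 − CHF 0 = CHF 1,297,000
  CHF 1,297,000 × 11% = CHF 142,670

CHF 162,291 > CHF 142,670, so the standard income tax governs.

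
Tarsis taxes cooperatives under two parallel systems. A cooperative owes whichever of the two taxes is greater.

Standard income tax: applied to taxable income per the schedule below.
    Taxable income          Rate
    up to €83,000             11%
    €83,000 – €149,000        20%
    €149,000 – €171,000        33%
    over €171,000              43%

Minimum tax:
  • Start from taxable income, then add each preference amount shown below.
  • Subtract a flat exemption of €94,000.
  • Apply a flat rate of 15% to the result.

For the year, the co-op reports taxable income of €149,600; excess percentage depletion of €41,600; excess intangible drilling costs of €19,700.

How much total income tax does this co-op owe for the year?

Standard income tax:
  €83,000 × 11% = €9,130
  €66,000 × 20% = €13,200
  €600 × 33% = €198
  → €22,528

Minimum tax:
  Adjusted income: €149,600 + €41,600 + €19,700 = €210,900
  Less exemption €94,000 → base €116,900
  €116,900 × 15% = €17,535

€22,528 > €17,535, so the standard income tax governs.

€22,528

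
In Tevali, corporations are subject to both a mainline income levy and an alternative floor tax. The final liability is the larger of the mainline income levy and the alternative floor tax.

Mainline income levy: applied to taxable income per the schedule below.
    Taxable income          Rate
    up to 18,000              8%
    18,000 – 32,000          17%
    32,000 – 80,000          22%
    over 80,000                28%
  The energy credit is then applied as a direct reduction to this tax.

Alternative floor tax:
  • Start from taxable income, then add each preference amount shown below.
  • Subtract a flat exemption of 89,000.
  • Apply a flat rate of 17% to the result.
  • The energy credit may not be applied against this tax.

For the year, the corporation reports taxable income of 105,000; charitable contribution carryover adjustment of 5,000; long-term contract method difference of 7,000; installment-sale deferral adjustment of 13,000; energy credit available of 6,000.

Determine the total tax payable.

15,380

Alternative floor tax:
  Adjusted income: 105,000 + 5,000 + 7,000 + 13,000 = 130,000
  Less exemption 89,000 → base 41,000
  41,000 × 17% = 6,970

Mainline income levy:
  18,000 × 8% = 1,440
  14,000 × 17% = 2,380
  48,000 × 22% = 10,560
  25,000 × 28% = 7,000
  → 21,380
  Less energy credit 6,000 → 15,380

15,380 > 6,970, so the mainline income levy governs.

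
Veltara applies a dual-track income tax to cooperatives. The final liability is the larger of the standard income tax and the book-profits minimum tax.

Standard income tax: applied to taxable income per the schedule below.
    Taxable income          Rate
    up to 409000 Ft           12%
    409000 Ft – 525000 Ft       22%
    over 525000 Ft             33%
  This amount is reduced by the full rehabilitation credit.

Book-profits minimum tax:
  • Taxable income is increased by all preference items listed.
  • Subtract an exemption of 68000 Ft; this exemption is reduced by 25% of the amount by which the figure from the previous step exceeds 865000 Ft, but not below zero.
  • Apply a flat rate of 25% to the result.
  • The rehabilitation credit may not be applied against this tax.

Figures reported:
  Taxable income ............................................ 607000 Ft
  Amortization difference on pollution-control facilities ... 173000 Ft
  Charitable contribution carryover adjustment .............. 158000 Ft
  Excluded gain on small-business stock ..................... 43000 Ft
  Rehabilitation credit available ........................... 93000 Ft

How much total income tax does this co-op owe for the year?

Standard income tax:
  409000 Ft × 12% = 49080 Ft
  116000 Ft × 22% = 25520 Ft
  82000 Ft × 33% = 27060 Ft
  → 101660 Ft
  Less rehabilitation credit 93000 Ft → 8660 Ft

Book-profits minimum tax:
  Adjusted income: 607000 Ft + 173000 Ft + 158000 Ft + 43000 Ft = 981000 Ft
  Exemption: 68000 Ft − 25% × (981000 Ft − 865000 Ft) = 68000 Ft − 29000 Ft = 39000 Ft
  Base: 981000 Ft − 39000 Ft = 942000 Ft
  942000 Ft × 25% = 235500 Ft

235500 Ft > 8660 Ft, so the book-profits minimum tax is the binding amount.

235500 Ft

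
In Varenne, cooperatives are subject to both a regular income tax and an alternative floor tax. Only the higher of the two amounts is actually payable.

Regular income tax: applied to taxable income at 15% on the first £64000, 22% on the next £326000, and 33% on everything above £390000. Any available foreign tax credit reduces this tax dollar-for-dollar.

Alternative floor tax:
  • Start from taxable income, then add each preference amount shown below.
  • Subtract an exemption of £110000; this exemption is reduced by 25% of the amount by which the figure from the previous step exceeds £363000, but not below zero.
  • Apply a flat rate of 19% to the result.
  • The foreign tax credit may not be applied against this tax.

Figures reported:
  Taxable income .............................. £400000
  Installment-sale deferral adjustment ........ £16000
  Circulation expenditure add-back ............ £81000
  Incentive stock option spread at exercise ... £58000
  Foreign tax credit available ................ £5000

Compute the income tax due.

£93670

Regular income tax:
  £64000 × 15% = £9600
  £326000 × 22% = £71720
  £10000 × 33% = £3300
  → £84620
  Less foreign tax credit £5000 → £79620

Alternative floor tax:
  Adjusted income: £400000 + £16000 + £81000 + £58000 = £555000
  Exemption: £110000 − 25% × (£555000 − £363000) = £110000 − £48000 = £62000
  Base: £555000 − £62000 = £493000
  £493000 × 19% = £93670

£93670 > £79620, so the alternative floor tax is the binding amount.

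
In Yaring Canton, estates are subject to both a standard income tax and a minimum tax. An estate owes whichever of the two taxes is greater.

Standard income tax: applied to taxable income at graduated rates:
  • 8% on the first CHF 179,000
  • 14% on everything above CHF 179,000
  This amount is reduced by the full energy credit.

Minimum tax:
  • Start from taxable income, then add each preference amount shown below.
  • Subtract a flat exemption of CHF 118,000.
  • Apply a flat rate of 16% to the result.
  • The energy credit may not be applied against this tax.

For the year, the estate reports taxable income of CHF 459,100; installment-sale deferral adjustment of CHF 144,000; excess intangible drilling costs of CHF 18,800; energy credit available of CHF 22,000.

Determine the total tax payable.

CHF 80,624

Minimum tax:
  Adjusted income: CHF 459,100 + CHF 144,000 + CHF 18,800 = CHF 621,900
  Less exemption CHF 118,000 → base CHF 503,900
  CHF 503,900 × 16% = CHF 80,624

Standard income tax:
  CHF 179,000 × 8% = CHF 14,320
  CHF 280,100 × 14% = CHF 39,214
  → CHF 53,534
  Less energy credit CHF 22,000 → CHF 31,534

CHF 80,624 > CHF 31,534, so the minimum tax is the binding amount.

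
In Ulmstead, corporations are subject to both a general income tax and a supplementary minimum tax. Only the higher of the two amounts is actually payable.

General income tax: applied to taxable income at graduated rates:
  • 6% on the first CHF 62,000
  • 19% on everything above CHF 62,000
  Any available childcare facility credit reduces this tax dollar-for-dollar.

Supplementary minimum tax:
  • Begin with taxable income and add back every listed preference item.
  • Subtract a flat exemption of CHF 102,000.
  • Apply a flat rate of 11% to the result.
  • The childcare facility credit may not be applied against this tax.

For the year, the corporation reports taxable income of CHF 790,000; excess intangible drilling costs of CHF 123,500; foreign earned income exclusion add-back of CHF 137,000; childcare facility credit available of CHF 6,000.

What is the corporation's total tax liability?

Supplementary minimum tax:
  Adjusted income: CHF 790,000 + CHF 123,500 + CHF 137,000 = CHF 1,050,500
  Less exemption CHF 102,000 → base CHF 948,500
  CHF 948,500 × 11% = CHF 104,335

General income tax:
  CHF 62,000 × 6% = CHF 3,720
  CHF 728,000 × 19% = CHF 138,320
  → CHF 142,040
  Less childcare facility credit CHF 6,000 → CHF 136,040

CHF 136,040 > CHF 104,335, so the general income tax governs.

CHF 136,040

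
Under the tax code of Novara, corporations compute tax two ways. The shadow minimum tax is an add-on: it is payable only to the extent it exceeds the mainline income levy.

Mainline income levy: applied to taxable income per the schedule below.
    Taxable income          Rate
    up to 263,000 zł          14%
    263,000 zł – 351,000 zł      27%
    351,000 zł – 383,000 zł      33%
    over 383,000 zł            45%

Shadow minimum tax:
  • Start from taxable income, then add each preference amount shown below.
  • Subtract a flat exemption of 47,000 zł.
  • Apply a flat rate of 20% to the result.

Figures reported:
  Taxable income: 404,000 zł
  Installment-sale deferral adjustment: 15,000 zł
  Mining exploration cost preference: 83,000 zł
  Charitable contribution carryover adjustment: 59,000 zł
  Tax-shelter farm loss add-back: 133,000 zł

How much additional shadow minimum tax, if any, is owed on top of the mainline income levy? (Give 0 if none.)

48,810 zł

Shadow minimum tax:
  Adjusted income: 404,000 zł + 15,000 zł + 83,000 zł + 59,000 zł + 133,000 zł = 694,000 zł
  Less exemption 47,000 zł → base 647,000 zł
  647,000 zł × 20% = 129,400 zł

Mainline income levy:
  263,000 zł × 14% = 36,820 zł
  88,000 zł × 27% = 23,760 zł
  32,000 zł × 33% = 10,560 zł
  21,000 zł × 45% = 9,450 zł
  → 80,590 zł

Excess of shadow minimum tax over mainline income levy: 129,400 zł − 80,590 zł = 48,810 zł.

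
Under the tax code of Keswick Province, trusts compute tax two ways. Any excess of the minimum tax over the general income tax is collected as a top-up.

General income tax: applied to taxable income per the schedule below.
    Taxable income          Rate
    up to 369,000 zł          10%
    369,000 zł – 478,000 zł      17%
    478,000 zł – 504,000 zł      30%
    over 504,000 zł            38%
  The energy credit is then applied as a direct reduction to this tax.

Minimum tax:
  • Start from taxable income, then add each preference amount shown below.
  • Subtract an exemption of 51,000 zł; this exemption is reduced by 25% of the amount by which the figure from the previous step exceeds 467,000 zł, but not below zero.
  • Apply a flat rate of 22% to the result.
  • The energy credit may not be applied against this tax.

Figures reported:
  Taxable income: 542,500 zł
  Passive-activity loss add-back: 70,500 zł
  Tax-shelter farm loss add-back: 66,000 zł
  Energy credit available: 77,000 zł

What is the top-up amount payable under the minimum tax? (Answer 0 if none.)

Minimum tax:
  Adjusted income: 542,500 zł + 70,500 zł + 66,000 zł = 679,000 zł
  Exemption: 25% × (679,000 zł − 467,000 zł) = 53,000 zł ≥ 51,000 zł, so the exemption is fully phased out
  Base: 679,000 zł − 0 zł = 679,000 zł
  679,000 zł × 22% = 149,380 zł

General income tax:
  369,000 zł × 10% = 36,900 zł
  109,000 zł × 17% = 18,530 zł
  26,000 zł × 30% = 7,800 zł
  38,500 zł × 38% = 14,630 zł
  → 77,860 zł
  Less energy credit 77,000 zł → 860 zł

Excess of minimum tax over general income tax: 149,380 zł − 860 zł = 148,520 zł.

148,520 zł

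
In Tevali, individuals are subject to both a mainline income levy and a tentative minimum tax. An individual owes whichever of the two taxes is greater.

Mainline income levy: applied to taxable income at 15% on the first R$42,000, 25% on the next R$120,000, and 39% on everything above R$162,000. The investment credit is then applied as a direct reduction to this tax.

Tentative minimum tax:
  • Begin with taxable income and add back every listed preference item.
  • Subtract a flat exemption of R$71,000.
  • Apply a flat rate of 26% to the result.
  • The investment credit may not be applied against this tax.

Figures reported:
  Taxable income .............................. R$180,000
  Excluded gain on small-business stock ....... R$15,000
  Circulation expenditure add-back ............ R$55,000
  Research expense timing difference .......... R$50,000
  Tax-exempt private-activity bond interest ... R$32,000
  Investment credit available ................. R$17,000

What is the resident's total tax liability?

Mainline income levy:
  R$42,000 × 15% = R$6,300
  R$120,000 × 25% = R$30,000
  R$18,000 × 39% = R$7,020
  → R$43,320
  Less investment credit R$17,000 → R$26,320

Tentative minimum tax:
  Adjusted income: R$180,000 + R$15,000 + R$55,000 + R$50,000 + R$32,000 = R$332,000
  Less exemption R$71,000 → base R$261,000
  R$261,000 × 26% = R$67,860

R$67,860 > R$26,320, so the tentative minimum tax is the binding amount.

R$67,860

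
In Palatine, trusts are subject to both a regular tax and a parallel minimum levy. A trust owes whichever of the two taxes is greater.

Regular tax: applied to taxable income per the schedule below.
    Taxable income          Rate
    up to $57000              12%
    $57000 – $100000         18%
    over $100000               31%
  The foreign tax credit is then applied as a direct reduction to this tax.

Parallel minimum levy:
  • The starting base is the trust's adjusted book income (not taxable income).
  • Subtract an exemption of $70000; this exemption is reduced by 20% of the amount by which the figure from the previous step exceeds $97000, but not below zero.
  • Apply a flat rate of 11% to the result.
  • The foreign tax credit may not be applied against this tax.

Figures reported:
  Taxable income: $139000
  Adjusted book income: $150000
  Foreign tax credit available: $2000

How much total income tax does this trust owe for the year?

$24670

Parallel minimum levy:
  Base (adjusted book income): $150000
  Exemption: $70000 − 20% × ($150000 − $97000) = $70000 − $10600 = $59400
  Base: $150000 − $59400 = $90600
  $90600 × 11% = $9966

Regular tax:
  $57000 × 12% = $6840
  $43000 × 18% = $7740
  $39000 × 31% = $12090
  → $26670
  Less foreign tax credit $2000 → $24670

$24670 > $9966, so the regular tax governs.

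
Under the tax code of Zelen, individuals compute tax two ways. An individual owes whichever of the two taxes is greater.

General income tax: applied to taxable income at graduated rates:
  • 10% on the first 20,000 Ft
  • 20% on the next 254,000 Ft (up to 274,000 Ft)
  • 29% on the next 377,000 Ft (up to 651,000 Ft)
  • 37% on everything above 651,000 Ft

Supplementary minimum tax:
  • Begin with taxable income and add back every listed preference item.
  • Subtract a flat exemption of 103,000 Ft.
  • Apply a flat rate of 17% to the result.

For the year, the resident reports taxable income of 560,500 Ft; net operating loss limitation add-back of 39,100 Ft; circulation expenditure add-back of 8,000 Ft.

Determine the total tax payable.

135,885 Ft

Supplementary minimum tax:
  Adjusted income: 560,500 Ft + 39,100 Ft + 8,000 Ft = 607,600 Ft
  Less exemption 103,000 Ft → base 504,600 Ft
  504,600 Ft × 17% = 85,782 Ft

General income tax:
  20,000 Ft × 10% = 2,000 Ft
  254,000 Ft × 20% = 50,800 Ft
  286,500 Ft × 29% = 83,085 Ft
  → 135,885 Ft

135,885 Ft > 85,782 Ft, so the general income tax governs.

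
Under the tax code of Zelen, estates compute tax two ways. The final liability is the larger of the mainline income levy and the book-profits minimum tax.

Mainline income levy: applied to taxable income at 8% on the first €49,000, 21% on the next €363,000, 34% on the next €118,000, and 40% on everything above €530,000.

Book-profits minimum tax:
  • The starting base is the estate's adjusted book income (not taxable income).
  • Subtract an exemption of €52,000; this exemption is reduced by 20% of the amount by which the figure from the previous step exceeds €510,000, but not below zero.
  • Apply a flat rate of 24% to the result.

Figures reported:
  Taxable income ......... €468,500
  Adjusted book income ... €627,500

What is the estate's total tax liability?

Book-profits minimum tax:
  Base (adjusted book income): €627,500
  Exemption: €52,000 − 20% × (€627,500 − €510,000) = €52,000 − €23,500 = €28,500
  Base: €627,500 − €28,500 = €599,000
  €599,000 × 24% = €143,760

Mainline income levy:
  €49,000 × 8% = €3,920
  €363,000 × 21% = €76,230
  €56,500 × 34% = €19,210
  → €99,360

€143,760 > €99,360, so the book-profits minimum tax is the binding amount.

€143,760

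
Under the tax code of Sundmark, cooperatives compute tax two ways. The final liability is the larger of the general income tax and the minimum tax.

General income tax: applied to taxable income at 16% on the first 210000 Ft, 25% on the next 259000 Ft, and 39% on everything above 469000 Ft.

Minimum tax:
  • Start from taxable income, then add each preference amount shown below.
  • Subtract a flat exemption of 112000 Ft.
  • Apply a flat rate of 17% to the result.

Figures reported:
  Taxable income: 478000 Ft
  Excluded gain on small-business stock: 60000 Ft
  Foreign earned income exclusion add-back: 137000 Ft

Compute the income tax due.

101860 Ft

Minimum tax:
  Adjusted income: 478000 Ft + 60000 Ft + 137000 Ft = 675000 Ft
  Less exemption 112000 Ft → base 563000 Ft
  563000 Ft × 17% = 95710 Ft

General income tax:
  210000 Ft × 16% = 33600 Ft
  259000 Ft × 25% = 64750 Ft
  9000 Ft × 39% = 3510 Ft
  → 101860 Ft

101860 Ft > 95710 Ft, so the general income tax governs.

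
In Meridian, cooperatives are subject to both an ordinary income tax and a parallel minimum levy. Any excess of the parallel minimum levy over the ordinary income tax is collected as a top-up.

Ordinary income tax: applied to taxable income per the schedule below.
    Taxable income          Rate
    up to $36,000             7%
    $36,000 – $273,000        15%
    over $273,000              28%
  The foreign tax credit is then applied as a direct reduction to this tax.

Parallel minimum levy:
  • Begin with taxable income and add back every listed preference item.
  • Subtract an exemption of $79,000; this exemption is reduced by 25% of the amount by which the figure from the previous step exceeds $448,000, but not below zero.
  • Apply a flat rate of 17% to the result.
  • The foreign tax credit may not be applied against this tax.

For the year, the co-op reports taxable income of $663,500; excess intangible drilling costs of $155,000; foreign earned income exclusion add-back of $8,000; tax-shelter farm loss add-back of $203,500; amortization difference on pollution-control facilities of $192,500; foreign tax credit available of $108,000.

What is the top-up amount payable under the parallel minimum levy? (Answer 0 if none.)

Ordinary income tax:
  $36,000 × 7% = $2,520
  $237,000 × 15% = $35,550
  $390,500 × 28% = $109,340
  → $147,410
  Less foreign tax credit $108,000 → $39,410

Parallel minimum levy:
  Adjusted income: $663,500 + $155,000 + $8,000 + $203,500 + $192,500 = $1,222,500
  Exemption: 25% × ($1,222,500 − $448,000) = $193,625 ≥ $79,000, so the exemption is fully phased out
  Base: $1,222,500 − $0 = $1,222,500
  $1,222,500 × 17% = $207,825

Excess of parallel minimum levy over ordinary income tax: $207,825 − $39,410 = $168,415.

$168,415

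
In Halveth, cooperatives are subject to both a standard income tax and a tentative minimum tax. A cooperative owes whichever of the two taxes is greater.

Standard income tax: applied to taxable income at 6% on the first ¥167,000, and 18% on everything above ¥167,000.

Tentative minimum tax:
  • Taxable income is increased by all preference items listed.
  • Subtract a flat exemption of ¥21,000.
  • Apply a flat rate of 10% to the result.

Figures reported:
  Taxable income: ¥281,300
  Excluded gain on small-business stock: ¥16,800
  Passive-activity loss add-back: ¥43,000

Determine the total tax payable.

¥32,010

Standard income tax:
  ¥167,000 × 6% = ¥10,020
  ¥114,300 × 18% = ¥20,574
  → ¥30,594

Tentative minimum tax:
  Adjusted income: ¥281,300 + ¥16,800 + ¥43,000 = ¥341,100
  Less exemption ¥21,000 → base ¥320,100
  ¥320,100 × 10% = ¥32,010

¥32,010 > ¥30,594, so the tentative minimum tax is the binding amount.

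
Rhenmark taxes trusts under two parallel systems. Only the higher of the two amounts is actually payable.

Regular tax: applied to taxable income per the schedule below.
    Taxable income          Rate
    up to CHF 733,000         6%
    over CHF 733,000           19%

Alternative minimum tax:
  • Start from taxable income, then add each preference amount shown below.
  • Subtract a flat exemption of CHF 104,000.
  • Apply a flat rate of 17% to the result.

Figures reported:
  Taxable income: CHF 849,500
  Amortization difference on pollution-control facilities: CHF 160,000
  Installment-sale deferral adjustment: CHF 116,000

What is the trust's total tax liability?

Regular tax:
  CHF 733,000 × 6% = CHF 43,980
  CHF 116,500 × 19% = CHF 22,135
  → CHF 66,115

Alternative minimum tax:
  Adjusted income: CHF 849,500 + CHF 160,000 + CHF 116,000 = CHF 1,125,500
  Less exemption CHF 104,000 → base CHF 1,021,500
  CHF 1,021,500 × 17% = CHF 173,655

CHF 173,655 > CHF 66,115, so the alternative minimum tax is the binding amount.

CHF 173,655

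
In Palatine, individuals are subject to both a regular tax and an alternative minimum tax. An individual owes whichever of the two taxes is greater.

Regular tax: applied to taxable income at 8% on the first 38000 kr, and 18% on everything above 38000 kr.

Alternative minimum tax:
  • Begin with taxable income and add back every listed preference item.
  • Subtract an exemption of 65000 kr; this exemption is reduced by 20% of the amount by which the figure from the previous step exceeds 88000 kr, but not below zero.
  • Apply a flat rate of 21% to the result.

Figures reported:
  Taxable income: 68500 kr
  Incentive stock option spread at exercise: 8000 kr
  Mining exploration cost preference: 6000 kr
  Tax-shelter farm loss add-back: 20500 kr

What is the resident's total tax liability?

Alternative minimum tax:
  Adjusted income: 68500 kr + 8000 kr + 6000 kr + 20500 kr = 103000 kr
  Exemption: 65000 kr − 20% × (103000 kr − 88000 kr) = 65000 kr − 3000 kr = 62000 kr
  Base: 103000 kr − 62000 kr = 41000 kr
  41000 kr × 21% = 8610 kr

Regular tax:
  38000 kr × 8% = 3040 kr
  30500 kr × 18% = 5490 kr
  → 8530 kr

8610 kr > 8530 kr, so the alternative minimum tax is the binding amount.

8610 kr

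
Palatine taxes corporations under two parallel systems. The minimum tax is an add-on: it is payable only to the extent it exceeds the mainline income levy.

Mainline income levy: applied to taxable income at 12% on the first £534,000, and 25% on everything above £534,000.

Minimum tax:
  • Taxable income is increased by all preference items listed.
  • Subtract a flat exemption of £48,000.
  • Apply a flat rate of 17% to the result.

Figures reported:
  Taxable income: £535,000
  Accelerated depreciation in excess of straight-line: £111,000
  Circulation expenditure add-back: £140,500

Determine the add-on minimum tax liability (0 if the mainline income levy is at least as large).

Mainline income levy:
  £534,000 × 12% = £64,080
  £1,000 × 25% = £250
  → £64,330

Minimum tax:
  Adjusted income: £535,000 + £111,000 + £140,500 = £786,500
  Less exemption £48,000 → base £738,500
  £738,500 × 17% = £125,545

Excess of minimum tax over mainline income levy: £125,545 − £64,330 = £61,215.

£61,215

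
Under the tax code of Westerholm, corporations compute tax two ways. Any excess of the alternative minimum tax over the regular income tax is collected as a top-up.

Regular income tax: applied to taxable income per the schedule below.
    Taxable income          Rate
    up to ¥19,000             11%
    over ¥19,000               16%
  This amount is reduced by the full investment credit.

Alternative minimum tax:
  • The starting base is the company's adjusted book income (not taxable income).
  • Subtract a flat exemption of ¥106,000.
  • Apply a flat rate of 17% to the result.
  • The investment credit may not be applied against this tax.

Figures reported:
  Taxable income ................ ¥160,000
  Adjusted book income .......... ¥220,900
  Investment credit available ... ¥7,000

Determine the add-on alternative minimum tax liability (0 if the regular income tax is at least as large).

Alternative minimum tax:
  Base (adjusted book income): ¥220,900
  Less exemption ¥106,000 → base ¥114,900
  ¥114,900 × 17% = ¥19,533

Regular income tax:
  ¥19,000 × 11% = ¥2,090
  ¥141,000 × 16% = ¥22,560
  → ¥24,650
  Less investment credit ¥7,000 → ¥17,650

Excess of alternative minimum tax over regular income tax: ¥19,533 − ¥17,650 = ¥1,883.

¥1,883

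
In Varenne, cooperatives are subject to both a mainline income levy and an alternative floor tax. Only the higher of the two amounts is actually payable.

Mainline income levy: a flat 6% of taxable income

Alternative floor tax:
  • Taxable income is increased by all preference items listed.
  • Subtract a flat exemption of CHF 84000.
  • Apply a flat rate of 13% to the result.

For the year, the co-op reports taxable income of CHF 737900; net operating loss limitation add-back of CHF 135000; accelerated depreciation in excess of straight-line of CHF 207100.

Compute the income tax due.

CHF 129480

Mainline income levy:
  CHF 737900 × 6% = CHF 44274

Alternative floor tax:
  Adjusted income: CHF 737900 + CHF 135000 + CHF 207100 = CHF 1080000
  Less exemption CHF 84000 → base CHF 996000
  CHF 996000 × 13% = CHF 129480

CHF 129480 > CHF 44274, so the alternative floor tax is the binding amount.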